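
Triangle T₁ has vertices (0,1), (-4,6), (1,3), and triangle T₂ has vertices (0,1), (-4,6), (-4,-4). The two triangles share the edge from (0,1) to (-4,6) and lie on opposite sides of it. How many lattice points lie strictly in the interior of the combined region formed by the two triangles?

21

The union is the simple quadrilateral with vertices (0,1), (1,3), (-4,6), (-4,-4) in order.
Using the shoelace formula, 2A = |(0·3 − 1·1) + (1·6 − (-4)·3) + ((-4)·(-4) − (-4)·6) + ((-4)·1 − 0·(-4))| = 53, so the area is 53/2.
Summing gcd(|Δx|,|Δy|) over the edges gives the boundary count: gcd(1,2) + gcd(5,3) + gcd(0,10) + gcd(4,5) = 1+1+10+1 = 13.
By Pick's theorem I = A − B/2 + 1 = 53/2 − 13/2 + 1 = 21.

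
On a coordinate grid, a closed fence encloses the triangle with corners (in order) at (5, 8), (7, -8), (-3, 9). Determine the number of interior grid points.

By the shoelace formula, twice the signed area is |[5·(-8) − 7·8] + [7·9 − (-3)·(-8)] + [(-3)·8 − 5·9]| = 126, so the area is 63.
Along each edge there are gcd(|Δx|,|Δy|)+1 lattice points, so counting each shared vertex once the boundary has gcd(2,16) + gcd(10,17) + gcd(8,1) = 2+1+1 = 4.
Pick's theorem gives I = A − B/2 + 1 = 63 − 4/2 + 1 = 62.

62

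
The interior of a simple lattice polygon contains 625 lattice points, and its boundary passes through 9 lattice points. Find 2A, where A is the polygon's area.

Pick's theorem states A = I + B/2 − 1, so A = 625 + 9/2 − 1 = 1257/2.
Hence 2A = 1257.

1257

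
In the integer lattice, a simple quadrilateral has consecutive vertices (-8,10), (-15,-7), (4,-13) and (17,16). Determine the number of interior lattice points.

505

Using the shoelace formula, 2A = |((-8)·(-7) − (-15)·10) + ((-15)·(-13) − 4·(-7)) + (4·16 − 17·(-13)) + (17·10 − (-8)·16)| = 1012, so the area is 506.
The number of boundary lattice points is Σ gcd(|Δx|,|Δy|) = gcd(7,17) + gcd(19,6) + gcd(13,29) + gcd(25,6) = 1+1+1+1 = 4.
Pick's theorem gives I = A − B/2 + 1 = 506 − 4/2 + 1 = 505.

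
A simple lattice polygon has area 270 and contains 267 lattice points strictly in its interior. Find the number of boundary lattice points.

Pick's theorem gives A = I + B/2 − 1, so B = 2(A − I + 1) = 2(270 − 267 + 1) = 8.

8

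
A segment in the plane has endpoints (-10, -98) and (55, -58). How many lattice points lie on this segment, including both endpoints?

The number of lattice points on a segment between lattice points is gcd(|Δx|,|Δy|) + 1 = gcd(65,40) + 1 = 5 + 1 = 6.

6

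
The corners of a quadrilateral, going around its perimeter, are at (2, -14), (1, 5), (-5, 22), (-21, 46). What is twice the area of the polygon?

By the shoelace formula, twice the signed area is |[2·5 − 1·(-14)] + [1·22 − (-5)·5] + [(-5)·46 − (-21)·22] + [(-21)·(-14) − 2·46]| = 505, so the area is 252.5.

505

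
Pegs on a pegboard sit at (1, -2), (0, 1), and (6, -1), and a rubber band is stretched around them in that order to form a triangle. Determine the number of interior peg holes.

Using the shoelace formula, 2A = |(1·1 − 0·(-2)) + (0·(-1) − 6·1) + (6·(-2) − 1·(-1))| = 16, so the area is 8.
Along each edge there are gcd(|Δx|,|Δy|)+1 lattice points, so counting each shared vertex once the boundary has gcd(1,3) + gcd(6,2) + gcd(5,1) = 1+2+1 = 4.
Pick's theorem gives I = A − B/2 + 1 = 8 − 4/2 + 1 = 7.

7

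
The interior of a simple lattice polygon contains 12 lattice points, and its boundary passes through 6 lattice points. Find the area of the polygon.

14

By Pick's theorem, A = I + B/2 − 1 = 12 + 6/2 − 1 = 14.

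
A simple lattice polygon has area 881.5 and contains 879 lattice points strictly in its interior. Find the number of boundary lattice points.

Pick's theorem gives A = I + B/2 − 1, so B = 2(A − I + 1) = 2(881.5 − 879 + 1) = 7.

7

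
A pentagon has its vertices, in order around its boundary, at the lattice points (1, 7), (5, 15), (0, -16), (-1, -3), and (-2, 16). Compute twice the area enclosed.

168

The shoelace formula gives twice the area as |(1·15 − 5·7) + (5·(-16) − 0·15) + (0·(-3) − (-1)·(-16)) + ((-1)·16 − (-2)·(-3)) + ((-2)·7 − 1·16)| = 168, so the area is 84.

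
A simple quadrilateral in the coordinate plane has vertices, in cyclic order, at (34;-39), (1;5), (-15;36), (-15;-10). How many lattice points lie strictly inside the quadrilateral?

By the shoelace formula, twice the signed area is |(34·5 − 1·(-39)) + (1·36 − (-15)·5) + ((-15)·(-10) − (-15)·36) + ((-15)·(-39) − 34·(-10))| = 1935, so the area is 1935/2.
The number of boundary lattice points is Σ gcd(|Δx|,|Δy|) = gcd(33,44) + gcd(16,31) + gcd(0,46) + gcd(49,29) = 11+1+46+1 = 59.
Pick's theorem gives I = A − B/2 + 1 = 1935/2 − 59/2 + 1 = 939.

939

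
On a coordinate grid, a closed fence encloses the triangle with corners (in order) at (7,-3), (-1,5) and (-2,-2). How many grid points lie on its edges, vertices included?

The number of boundary lattice points is Σ gcd(|Δx|,|Δy|) = gcd(8,8) + gcd(1,7) + gcd(9,1) = 8+1+1 = 10.

10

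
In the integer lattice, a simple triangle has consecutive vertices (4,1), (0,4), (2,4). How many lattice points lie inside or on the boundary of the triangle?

Using the shoelace formula, 2A = |(4·4 − 0·1) + (0·4 − 2·4) + (2·1 − 4·4)| = 6, so the area is 3.
The number of boundary lattice points is Σ gcd(|Δx|,|Δy|) = gcd(4,3) + gcd(2,0) + gcd(2,3) = 1+2+1 = 4.
Pick's theorem gives I = A − B/2 + 1 = 3 − 4/2 + 1 = 2, so the closed region contains I + B = 2 + 4 = 6 lattice points.

6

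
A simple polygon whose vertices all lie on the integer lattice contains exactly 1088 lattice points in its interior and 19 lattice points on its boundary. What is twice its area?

2193

By Pick's theorem, A = I + B/2 − 1 = 1088 + 19/2 − 1 = 2193/2.
Hence 2A = 2193.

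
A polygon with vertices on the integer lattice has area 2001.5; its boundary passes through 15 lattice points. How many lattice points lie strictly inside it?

From Pick's theorem, I = A − B/2 + 1 = 2001.5 − 15/2 + 1 = 1995.

1995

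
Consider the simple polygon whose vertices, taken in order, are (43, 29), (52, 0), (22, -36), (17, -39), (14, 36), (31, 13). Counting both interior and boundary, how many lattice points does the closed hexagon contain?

Using the shoelace formula, 2A = |(43·0 − 52·29) + (52·(-36) − 22·0) + (22·(-39) − 17·(-36)) + (17·36 − 14·(-39)) + (14·13 − 31·36) + (31·29 − 43·13)| = 3062, so the area is 1531.
The number of boundary lattice points is Σ gcd(|Δx|,|Δy|) = gcd(9,29) + gcd(30,36) + gcd(5,3) + gcd(3,75) + gcd(17,23) + gcd(12,16) = 1+6+1+3+1+4 = 16.
Pick's theorem gives I = A − B/2 + 1 = 1531 − 16/2 + 1 = 1524, so the closed region contains I + B = 1524 + 16 = 1540 lattice points.

1540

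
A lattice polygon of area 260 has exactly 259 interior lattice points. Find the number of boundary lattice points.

4

Pick's theorem gives A = I + B/2 − 1, so B = 2(A − I + 1) = 2(260 − 259 + 1) = 4.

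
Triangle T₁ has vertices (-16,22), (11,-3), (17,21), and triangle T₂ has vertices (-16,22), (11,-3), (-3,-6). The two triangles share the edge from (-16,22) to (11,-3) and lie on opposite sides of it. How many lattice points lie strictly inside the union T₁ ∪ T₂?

611

The union is the simple quadrilateral with vertices (-16,22), (17,21), (11,-3), (-3,-6) in order.
The shoelace formula gives twice the area as |[(-16)·21 − 17·22] + [17·(-3) − 11·21] + [11·(-6) − (-3)·(-3)] + [(-3)·22 − (-16)·(-6)]| = 1229, so the area is 614.5.
Summing gcd(|Δx|,|Δy|) over the edges gives the boundary count: gcd(33,1) + gcd(6,24) + gcd(14,3) + gcd(13,28) = 1+6+1+1 = 9.
By Pick's theorem I = A − B/2 + 1 = 614.5 − 9/2 + 1 = 611.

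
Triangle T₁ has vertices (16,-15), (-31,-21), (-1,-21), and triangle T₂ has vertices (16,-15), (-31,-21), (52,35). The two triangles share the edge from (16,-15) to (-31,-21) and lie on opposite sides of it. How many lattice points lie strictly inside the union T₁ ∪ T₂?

The union is the simple quadrilateral with vertices (16,-15), (-1,-21), (-31,-21), (52,35) in order.
By the shoelace formula, twice the signed area is |[16·(-21) − (-1)·(-15)] + [(-1)·(-21) − (-31)·(-21)] + [(-31)·35 − 52·(-21)] + [52·(-15) − 16·35]| = 2314, so the area is 1157.
Along each edge there are gcd(|Δx|,|Δy|)+1 lattice points, so counting each shared vertex once the boundary has gcd(17,6) + gcd(30,0) + gcd(83,56) + gcd(36,50) = 1+30+1+2 = 34.
By Pick's theorem I = A − B/2 + 1 = 1157 − 34/2 + 1 = 1141.

1141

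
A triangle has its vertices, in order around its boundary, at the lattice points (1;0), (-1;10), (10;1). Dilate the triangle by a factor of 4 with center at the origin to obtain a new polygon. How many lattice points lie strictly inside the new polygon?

The shoelace formula gives twice the area as |[1·10 − (-1)·0] + [(-1)·1 − 10·10] + [10·0 − 1·1]| = 92, so the area is 46.
The number of boundary lattice points is Σ gcd(|Δx|,|Δy|) = gcd(2,10) + gcd(11,9) + gcd(9,1) = 2+1+1 = 4.
Scaling by 4 multiplies the area by 4² = 16 (so the new area is 736) and multiplies the boundary lattice-point count by 4, giving 16.
By Pick's theorem, the interior count of the dilated polygon is 736 − 16/2 + 1 = 729.

729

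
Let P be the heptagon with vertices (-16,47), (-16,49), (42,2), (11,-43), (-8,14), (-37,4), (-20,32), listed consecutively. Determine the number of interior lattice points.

Using the shoelace formula, 2A = |((-16)·49 − (-16)·47) + ((-16)·2 − 42·49) + (42·(-43) − 11·2) + (11·14 − (-8)·(-43)) + ((-8)·4 − (-37)·14) + ((-37)·32 − (-20)·4) + ((-20)·47 − (-16)·32)| = 5186, so the area is 2593.
Along each edge there are gcd(|Δx|,|Δy|)+1 lattice points, so counting each shared vertex once the boundary has gcd(0,2) + gcd(58,47) + gcd(31,45) + gcd(19,57) + gcd(29,10) + gcd(17,28) + gcd(4,15) = 2+1+1+19+1+1+1 = 26.
Pick's theorem gives I = A − B/2 + 1 = 2593 − 26/2 + 1 = 2581.

2581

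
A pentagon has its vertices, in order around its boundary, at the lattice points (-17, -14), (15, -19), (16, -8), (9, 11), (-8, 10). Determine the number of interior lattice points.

Using the shoelace formula, 2A = |((-17)·(-19) − 15·(-14)) + (15·(-8) − 16·(-19)) + (16·11 − 9·(-8)) + (9·10 − (-8)·11) + ((-8)·(-14) − (-17)·10)| = 1425, so the area is 1425/2.
The number of boundary lattice points is Σ gcd(|Δx|,|Δy|) = gcd(32,5) + gcd(1,11) + gcd(7,19) + gcd(17,1) + gcd(9,24) = 1+1+1+1+3 = 7.
Pick's theorem gives I = A − B/2 + 1 = 1425/2 − 7/2 + 1 = 710.

710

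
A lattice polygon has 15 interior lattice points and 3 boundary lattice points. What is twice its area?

31

By Pick's theorem, A = I + B/2 − 1 = 15 + 3/2 − 1 = 31/2.
Hence 2A = 31.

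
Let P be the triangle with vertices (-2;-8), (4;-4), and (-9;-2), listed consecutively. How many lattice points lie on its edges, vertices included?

4

Along each edge there are gcd(|Δx|,|Δy|)+1 lattice points, so counting each shared vertex once the boundary has gcd(6,4) + gcd(13,2) + gcd(7,6) = 2+1+1 = 4.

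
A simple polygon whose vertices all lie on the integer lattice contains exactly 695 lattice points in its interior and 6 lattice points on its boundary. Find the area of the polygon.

Pick's theorem states A = I + B/2 − 1, so A = 695 + 6/2 − 1 = 697.

697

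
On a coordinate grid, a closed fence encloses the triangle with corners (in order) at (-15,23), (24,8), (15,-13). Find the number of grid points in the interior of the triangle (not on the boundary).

By the shoelace formula, twice the signed area is |[(-15)·8 − 24·23] + [24·(-13) − 15·8] + [15·23 − (-15)·(-13)]| = 954, so the area is 477.
Along each edge there are gcd(|Δx|,|Δy|)+1 lattice points, so counting each shared vertex once the boundary has gcd(39,15) + gcd(9,21) + gcd(30,36) = 3+3+6 = 12.
Pick's theorem gives I = A − B/2 + 1 = 477 − 12/2 + 1 = 472.

472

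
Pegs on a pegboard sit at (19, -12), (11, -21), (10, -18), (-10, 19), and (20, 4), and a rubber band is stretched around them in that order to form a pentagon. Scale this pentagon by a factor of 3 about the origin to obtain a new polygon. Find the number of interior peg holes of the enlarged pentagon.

The shoelace formula gives twice the area as |(19·(-21) − 11·(-12)) + (11·(-18) − 10·(-21)) + (10·19 − (-10)·(-18)) + ((-10)·4 − 20·19) + (20·(-12) − 19·4)| = 981, so the area is 981/2.
The number of boundary lattice points is Σ gcd(|Δx|,|Δy|) = gcd(8,9) + gcd(1,3) + gcd(20,37) + gcd(30,15) + gcd(1,16) = 1+1+1+15+1 = 19.
Scaling by 3 multiplies the area by 3² = 9 (so the new area is 8829/2) and multiplies the boundary lattice-point count by 3, giving 57.
By Pick's theorem, the interior count of the dilated polygon is 8829/2 − 57/2 + 1 = 4387.

4387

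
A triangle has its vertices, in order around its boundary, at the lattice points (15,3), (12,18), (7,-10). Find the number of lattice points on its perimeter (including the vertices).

The number of boundary lattice points is Σ gcd(|Δx|,|Δy|) = gcd(3,15) + gcd(5,28) + gcd(8,13) = 3+1+1 = 5.

5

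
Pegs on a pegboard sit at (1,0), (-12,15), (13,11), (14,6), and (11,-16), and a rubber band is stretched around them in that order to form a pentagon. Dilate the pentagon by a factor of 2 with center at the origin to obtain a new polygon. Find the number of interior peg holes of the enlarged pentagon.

By the shoelace formula, twice the signed area is |(1·15 − (-12)·0) + ((-12)·11 − 13·15) + (13·6 − 14·11) + (14·(-16) − 11·6) + (11·0 − 1·(-16))| = 662, so the area is 331.
Summing gcd(|Δx|,|Δy|) over the edges gives the boundary count: gcd(13,15) + gcd(25,4) + gcd(1,5) + gcd(3,22) + gcd(10,16) = 1+1+1+1+2 = 6.
Scaling by 2 multiplies the area by 2² = 4 (so the new area is 1324) and multiplies the boundary lattice-point count by 2, giving 12.
By Pick's theorem, the interior count of the dilated polygon is 1324 − 12/2 + 1 = 1319.

1319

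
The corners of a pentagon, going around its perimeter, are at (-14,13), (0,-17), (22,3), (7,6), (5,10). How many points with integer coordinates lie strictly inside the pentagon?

480

Using the shoelace formula, 2A = |[(-14)·(-17) − 0·13] + [0·3 − 22·(-17)] + [22·6 − 7·3] + [7·10 − 5·6] + [5·13 − (-14)·10]| = 968, so the area is 484.
The number of boundary lattice points is Σ gcd(|Δx|,|Δy|) = gcd(14,30) + gcd(22,20) + gcd(15,3) + gcd(2,4) + gcd(19,3) = 2+2+3+2+1 = 10.
Pick's theorem gives I = A − B/2 + 1 = 484 − 10/2 + 1 = 480.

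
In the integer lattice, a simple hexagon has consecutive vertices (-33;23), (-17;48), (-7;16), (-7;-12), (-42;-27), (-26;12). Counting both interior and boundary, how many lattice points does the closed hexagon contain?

By the shoelace formula, twice the signed area is |((-33)·48 − (-17)·23) + ((-17)·16 − (-7)·48) + ((-7)·(-12) − (-7)·16) + ((-7)·(-27) − (-42)·(-12)) + ((-42)·12 − (-26)·(-27)) + ((-26)·23 − (-33)·12)| = 2656, so the area is 1328.
Summing gcd(|Δx|,|Δy|) over the edges gives the boundary count: gcd(16,25) + gcd(10,32) + gcd(0,28) + gcd(35,15) + gcd(16,39) + gcd(7,11) = 1+2+28+5+1+1 = 38.
Pick's theorem gives I = A − B/2 + 1 = 1328 − 38/2 + 1 = 1310, so the closed region contains I + B = 1310 + 38 = 1348 lattice points.

1348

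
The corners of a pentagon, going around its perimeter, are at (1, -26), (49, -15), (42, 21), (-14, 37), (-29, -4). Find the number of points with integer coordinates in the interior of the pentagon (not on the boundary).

3321

Using the shoelace formula, 2A = |[1·(-15) − 49·(-26)] + [49·21 − 42·(-15)] + [42·37 − (-14)·21] + [(-14)·(-4) − (-29)·37] + [(-29)·(-26) − 1·(-4)]| = 6653, so the area is 6653/2.
Along each edge there are gcd(|Δx|,|Δy|)+1 lattice points, so counting each shared vertex once the boundary has gcd(48,11) + gcd(7,36) + gcd(56,16) + gcd(15,41) + gcd(30,22) = 1+1+8+1+2 = 13.
Pick's theorem gives I = A − B/2 + 1 = 6653/2 − 13/2 + 1 = 3321.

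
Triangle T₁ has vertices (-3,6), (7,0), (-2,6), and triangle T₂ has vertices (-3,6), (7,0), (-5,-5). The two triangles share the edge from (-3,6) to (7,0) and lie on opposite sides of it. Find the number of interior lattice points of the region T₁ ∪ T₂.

62

The union is the simple quadrilateral with vertices (-3,6), (-2,6), (7,0), (-5,-5) in order.
The shoelace formula gives twice the area as |[(-3)·6 − (-2)·6] + [(-2)·0 − 7·6] + [7·(-5) − (-5)·0] + [(-5)·6 − (-3)·(-5)]| = 128, so the area is 64.
The number of boundary lattice points is Σ gcd(|Δx|,|Δy|) = gcd(1,0) + gcd(9,6) + gcd(12,5) + gcd(2,11) = 1+3+1+1 = 6.
By Pick's theorem I = A − B/2 + 1 = 64 − 6/2 + 1 = 62.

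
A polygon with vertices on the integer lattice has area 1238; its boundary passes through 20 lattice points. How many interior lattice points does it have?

1229

From Pick's theorem, I = A − B/2 + 1 = 1238 − 20/2 + 1 = 1229.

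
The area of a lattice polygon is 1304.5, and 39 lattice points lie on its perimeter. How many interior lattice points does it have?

From Pick's theorem, I = A − B/2 + 1 = 1304.5 − 39/2 + 1 = 1286.

1286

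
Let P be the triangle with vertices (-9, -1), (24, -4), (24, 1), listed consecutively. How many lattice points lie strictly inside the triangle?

Using the shoelace formula, 2A = |[(-9)·(-4) − 24·(-1)] + [24·1 − 24·(-4)] + [24·(-1) − (-9)·1]| = 165, so the area is 82.5.
Summing gcd(|Δx|,|Δy|) over the edges gives the boundary count: gcd(33,3) + gcd(0,5) + gcd(33,2) = 3+5+1 = 9.
By Pick's theorem A = I + B/2 − 1, so I = 82.5 − 9/2 + 1 = 79.

79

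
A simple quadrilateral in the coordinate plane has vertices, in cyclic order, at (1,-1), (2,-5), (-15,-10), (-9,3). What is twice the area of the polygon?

227

The shoelace formula gives twice the area as |[1·(-5) − 2·(-1)] + [2·(-10) − (-15)·(-5)] + [(-15)·3 − (-9)·(-10)] + [(-9)·(-1) − 1·3]| = 227, so the area is 227/2.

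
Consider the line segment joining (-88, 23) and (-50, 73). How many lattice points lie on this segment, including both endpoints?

3

The number of lattice points on a segment between lattice points is gcd(|Δx|,|Δy|) + 1 = gcd(38,50) + 1 = 2 + 1 = 3.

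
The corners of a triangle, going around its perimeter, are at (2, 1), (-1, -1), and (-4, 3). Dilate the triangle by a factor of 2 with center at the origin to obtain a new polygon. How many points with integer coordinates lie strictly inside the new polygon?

The shoelace formula gives twice the area as |[2·(-1) − (-1)·1] + [(-1)·3 − (-4)·(-1)] + [(-4)·1 − 2·3]| = 18, so the area is 9.
Summing gcd(|Δx|,|Δy|) over the edges gives the boundary count: gcd(3,2) + gcd(3,4) + gcd(6,2) = 1+1+2 = 4.
Scaling by 2 multiplies the area by 2² = 4 (so the new area is 36) and multiplies the boundary lattice-point count by 2, giving 8.
By Pick's theorem, the interior count of the dilated polygon is 36 − 8/2 + 1 = 33.

33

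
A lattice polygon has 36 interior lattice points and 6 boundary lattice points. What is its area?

38

By Pick's theorem, A = I + B/2 − 1 = 36 + 6/2 − 1 = 38.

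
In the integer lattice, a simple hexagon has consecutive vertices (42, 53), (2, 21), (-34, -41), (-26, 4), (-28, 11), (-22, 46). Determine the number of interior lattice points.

2050

Using the shoelace formula, 2A = |[42·21 − 2·53] + [2·(-41) − (-34)·21] + [(-34)·4 − (-26)·(-41)] + [(-26)·11 − (-28)·4] + [(-28)·46 − (-22)·11] + [(-22)·53 − 42·46]| = 4112, so the area is 2056.
The number of boundary lattice points is Σ gcd(|Δx|,|Δy|) = gcd(40,32) + gcd(36,62) + gcd(8,45) + gcd(2,7) + gcd(6,35) + gcd(64,7) = 8+2+1+1+1+1 = 14.
By Pick's theorem A = I + B/2 − 1, so I = 2056 − 14/2 + 1 = 2050.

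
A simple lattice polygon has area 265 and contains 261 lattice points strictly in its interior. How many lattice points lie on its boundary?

Pick's theorem gives A = I + B/2 − 1, so B = 2(A − I + 1) = 2(265 − 261 + 1) = 10.

10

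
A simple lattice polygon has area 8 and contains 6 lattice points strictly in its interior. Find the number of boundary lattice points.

Pick's theorem gives A = I + B/2 − 1, so B = 2(A − I + 1) = 2(8 − 6 + 1) = 6.

6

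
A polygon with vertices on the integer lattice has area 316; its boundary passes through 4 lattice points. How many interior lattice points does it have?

315

From Pick's theorem, I = A − B/2 + 1 = 316 − 4/2 + 1 = 315.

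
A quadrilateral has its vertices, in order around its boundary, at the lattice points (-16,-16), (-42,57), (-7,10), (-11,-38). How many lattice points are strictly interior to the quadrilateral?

The shoelace formula gives twice the area as |((-16)·57 − (-42)·(-16)) + ((-42)·10 − (-7)·57) + ((-7)·(-38) − (-11)·10) + ((-11)·(-16) − (-16)·(-38))| = 1661, so the area is 1661/2.
The number of boundary lattice points is Σ gcd(|Δx|,|Δy|) = gcd(26,73) + gcd(35,47) + gcd(4,48) + gcd(5,22) = 1+1+4+1 = 7.
By Pick's theorem A = I + B/2 − 1, so I = 1661/2 − 7/2 + 1 = 828.

828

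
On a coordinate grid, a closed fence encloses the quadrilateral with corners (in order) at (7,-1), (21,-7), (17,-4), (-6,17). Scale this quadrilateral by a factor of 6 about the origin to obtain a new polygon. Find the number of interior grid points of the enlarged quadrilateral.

2848

By the shoelace formula, twice the signed area is |[7·(-7) − 21·(-1)] + [21·(-4) − 17·(-7)] + [17·17 − (-6)·(-4)] + [(-6)·(-1) − 7·17]| = 159, so the area is 159/2.
The number of boundary lattice points is Σ gcd(|Δx|,|Δy|) = gcd(14,6) + gcd(4,3) + gcd(23,21) + gcd(13,18) = 2+1+1+1 = 5.
Scaling by 6 multiplies the area by 6² = 36 (so the new area is 2862) and multiplies the boundary lattice-point count by 6, giving 30.
By Pick's theorem, the interior count of the dilated polygon is 2862 − 30/2 + 1 = 2848.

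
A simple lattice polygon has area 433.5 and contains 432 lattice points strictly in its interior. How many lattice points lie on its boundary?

Pick's theorem gives A = I + B/2 − 1, so B = 2(A − I + 1) = 2(433.5 − 432 + 1) = 5.

5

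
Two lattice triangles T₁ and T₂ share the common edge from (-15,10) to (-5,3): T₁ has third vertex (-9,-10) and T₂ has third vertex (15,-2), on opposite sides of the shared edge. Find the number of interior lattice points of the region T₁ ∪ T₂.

The union is the simple quadrilateral with vertices (-15,10), (-9,-10), (-5,3), (15,-2) in order.
The shoelace formula gives twice the area as |[(-15)·(-10) − (-9)·10] + [(-9)·3 − (-5)·(-10)] + [(-5)·(-2) − 15·3] + [15·10 − (-15)·(-2)]| = 248, so the area is 124.
The number of boundary lattice points is Σ gcd(|Δx|,|Δy|) = gcd(6,20) + gcd(4,13) + gcd(20,5) + gcd(30,12) = 2+1+5+6 = 14.
By Pick's theorem I = A − B/2 + 1 = 124 − 14/2 + 1 = 118.

118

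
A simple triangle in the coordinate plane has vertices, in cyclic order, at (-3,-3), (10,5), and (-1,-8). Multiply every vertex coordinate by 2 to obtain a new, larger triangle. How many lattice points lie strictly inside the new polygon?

Using the shoelace formula, 2A = |((-3)·5 − 10·(-3)) + (10·(-8) − (-1)·5) + ((-1)·(-3) − (-3)·(-8))| = 81, so the area is 81/2.
The number of boundary lattice points is Σ gcd(|Δx|,|Δy|) = gcd(13,8) + gcd(11,13) + gcd(2,5) = 1+1+1 = 3.
Scaling by 2 multiplies the area by 2² = 4 (so the new area is 162) and multiplies the boundary lattice-point count by 2, giving 6.
By Pick's theorem, the interior count of the dilated polygon is 162 − 6/2 + 1 = 160.

160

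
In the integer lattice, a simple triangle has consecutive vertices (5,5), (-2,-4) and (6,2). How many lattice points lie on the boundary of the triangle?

Along each edge there are gcd(|Δx|,|Δy|)+1 lattice points, so counting each shared vertex once the boundary has gcd(7,9) + gcd(8,6) + gcd(1,3) = 1+2+1 = 4.

4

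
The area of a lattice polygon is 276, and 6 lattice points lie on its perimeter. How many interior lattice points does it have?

274

Pick's theorem A = I + B/2 − 1 rearranges to I = A − B/2 + 1 = 276 − 6/2 + 1 = 274.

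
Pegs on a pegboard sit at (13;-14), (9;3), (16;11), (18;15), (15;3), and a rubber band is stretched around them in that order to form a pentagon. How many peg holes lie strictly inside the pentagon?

The shoelace formula gives twice the area as |[13·3 − 9·(-14)] + [9·11 − 16·3] + [16·15 − 18·11] + [18·3 − 15·15] + [15·(-14) − 13·3]| = 162, so the area is 81.
The number of boundary lattice points is Σ gcd(|Δx|,|Δy|) = gcd(4,17) + gcd(7,8) + gcd(2,4) + gcd(3,12) + gcd(2,17) = 1+1+2+3+1 = 8.
By Pick's theorem A = I + B/2 − 1, so I = 81 − 8/2 + 1 = 78.

78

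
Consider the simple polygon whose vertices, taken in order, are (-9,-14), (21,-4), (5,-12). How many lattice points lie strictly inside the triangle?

31

By the shoelace formula, twice the signed area is |((-9)·(-4) − 21·(-14)) + (21·(-12) − 5·(-4)) + (5·(-14) − (-9)·(-12))| = 80, so the area is 40.
The number of boundary lattice points is Σ gcd(|Δx|,|Δy|) = gcd(30,10) + gcd(16,8) + gcd(14,2) = 10+8+2 = 20.
By Pick's theorem A = I + B/2 − 1, so I = 40 − 20/2 + 1 = 31.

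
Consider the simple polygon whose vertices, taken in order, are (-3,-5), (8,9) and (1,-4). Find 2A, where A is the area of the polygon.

Using the shoelace formula, 2A = |((-3)·9 − 8·(-5)) + (8·(-4) − 1·9) + (1·(-5) − (-3)·(-4))| = 45, so the area is 22.5.

45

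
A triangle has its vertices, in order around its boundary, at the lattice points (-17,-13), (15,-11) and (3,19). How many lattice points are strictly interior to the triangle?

The shoelace formula gives twice the area as |[(-17)·(-11) − 15·(-13)] + [15·19 − 3·(-11)] + [3·(-13) − (-17)·19]| = 984, so the area is 492.
Along each edge there are gcd(|Δx|,|Δy|)+1 lattice points, so counting each shared vertex once the boundary has gcd(32,2) + gcd(12,30) + gcd(20,32) = 2+6+4 = 12.
Pick's theorem gives I = A − B/2 + 1 = 492 − 12/2 + 1 = 487.

487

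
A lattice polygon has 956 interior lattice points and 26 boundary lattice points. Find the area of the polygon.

968

Pick's theorem states A = I + B/2 − 1, so A = 956 + 26/2 − 1 = 968.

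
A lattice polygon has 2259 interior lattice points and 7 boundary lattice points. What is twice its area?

Pick's theorem states A = I + B/2 − 1, so A = 2259 + 7/2 − 1 = 4523/2.
Hence 2A = 4523.

4523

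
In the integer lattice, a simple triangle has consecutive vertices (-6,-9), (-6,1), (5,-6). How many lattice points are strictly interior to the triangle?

Using the shoelace formula, 2A = |[(-6)·1 − (-6)·(-9)] + [(-6)·(-6) − 5·1] + [5·(-9) − (-6)·(-6)]| = 110, so the area is 55.
The number of boundary lattice points is Σ gcd(|Δx|,|Δy|) = gcd(0,10) + gcd(11,7) + gcd(11,3) = 10+1+1 = 12.
By Pick's theorem A = I + B/2 − 1, so I = 55 − 12/2 + 1 = 50.

50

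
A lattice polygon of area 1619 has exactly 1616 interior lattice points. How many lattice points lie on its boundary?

Pick's theorem gives A = I + B/2 − 1, so B = 2(A − I + 1) = 2(1619 − 1616 + 1) = 8.

8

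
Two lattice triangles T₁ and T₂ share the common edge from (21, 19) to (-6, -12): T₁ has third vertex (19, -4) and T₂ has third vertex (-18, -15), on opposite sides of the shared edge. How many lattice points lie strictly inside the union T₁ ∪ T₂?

The union is the simple quadrilateral with vertices (21, 19), (19, -4), (-6, -12), (-18, -15) in order.
Using the shoelace formula, 2A = |[21·(-4) − 19·19] + [19·(-12) − (-6)·(-4)] + [(-6)·(-15) − (-18)·(-12)] + [(-18)·19 − 21·(-15)]| = 850, so the area is 425.
The number of boundary lattice points is Σ gcd(|Δx|,|Δy|) = gcd(2,23) + gcd(25,8) + gcd(12,3) + gcd(39,34) = 1+1+3+1 = 6.
By Pick's theorem I = A − B/2 + 1 = 425 − 6/2 + 1 = 423.

423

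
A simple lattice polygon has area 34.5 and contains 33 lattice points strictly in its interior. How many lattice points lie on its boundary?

5

Pick's theorem gives A = I + B/2 − 1, so B = 2(A − I + 1) = 2(34.5 − 33 + 1) = 5.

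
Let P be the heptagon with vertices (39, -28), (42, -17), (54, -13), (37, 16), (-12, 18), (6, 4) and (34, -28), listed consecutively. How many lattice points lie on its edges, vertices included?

Summing gcd(|Δx|,|Δy|) over the edges gives the boundary count: gcd(3,11) + gcd(12,4) + gcd(17,29) + gcd(49,2) + gcd(18,14) + gcd(28,32) + gcd(5,0) = 1+4+1+1+2+4+5 = 18.

18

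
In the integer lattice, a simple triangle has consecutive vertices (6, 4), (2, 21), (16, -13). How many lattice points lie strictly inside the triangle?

50

Using the shoelace formula, 2A = |[6·21 − 2·4] + [2·(-13) − 16·21] + [16·4 − 6·(-13)]| = 102, so the area is 51.
Along each edge there are gcd(|Δx|,|Δy|)+1 lattice points, so counting each shared vertex once the boundary has gcd(4,17) + gcd(14,34) + gcd(10,17) = 1+2+1 = 4.
Pick's theorem gives I = A − B/2 + 1 = 51 − 4/2 + 1 = 50.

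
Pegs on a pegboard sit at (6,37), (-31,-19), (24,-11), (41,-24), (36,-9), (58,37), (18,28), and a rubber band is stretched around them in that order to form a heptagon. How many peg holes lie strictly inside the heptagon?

2749

Using the shoelace formula, 2A = |(6·(-19) − (-31)·37) + ((-31)·(-11) − 24·(-19)) + (24·(-24) − 41·(-11)) + (41·(-9) − 36·(-24)) + (36·37 − 58·(-9)) + (58·28 − 18·37) + (18·37 − 6·28)| = 5510, so the area is 2755.
The number of boundary lattice points is Σ gcd(|Δx|,|Δy|) = gcd(37,56) + gcd(55,8) + gcd(17,13) + gcd(5,15) + gcd(22,46) + gcd(40,9) + gcd(12,9) = 1+1+1+5+2+1+3 = 14.
By Pick's theorem A = I + B/2 − 1, so I = 2755 − 14/2 + 1 = 2749.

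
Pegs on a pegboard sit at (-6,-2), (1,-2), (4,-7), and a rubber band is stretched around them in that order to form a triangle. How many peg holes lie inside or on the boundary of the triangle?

By the shoelace formula, twice the signed area is |[(-6)·(-2) − 1·(-2)] + [1·(-7) − 4·(-2)] + [4·(-2) − (-6)·(-7)]| = 35, so the area is 17.5.
The number of boundary lattice points is Σ gcd(|Δx|,|Δy|) = gcd(7,0) + gcd(3,5) + gcd(10,5) = 7+1+5 = 13.
Pick's theorem gives I = A − B/2 + 1 = 17.5 − 13/2 + 1 = 12, so the closed region contains I + B = 12 + 13 = 25 lattice points.

25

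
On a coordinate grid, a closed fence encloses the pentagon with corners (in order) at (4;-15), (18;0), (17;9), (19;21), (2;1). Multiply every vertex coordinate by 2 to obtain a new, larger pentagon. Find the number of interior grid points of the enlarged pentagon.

The shoelace formula gives twice the area as |(4·0 − 18·(-15)) + (18·9 − 17·0) + (17·21 − 19·9) + (19·1 − 2·21) + (2·(-15) − 4·1)| = 561, so the area is 280.5.
The number of boundary lattice points is Σ gcd(|Δx|,|Δy|) = gcd(14,15) + gcd(1,9) + gcd(2,12) + gcd(17,20) + gcd(2,16) = 1+1+2+1+2 = 7.
Scaling by 2 multiplies the area by 2² = 4 (so the new area is 1122) and multiplies the boundary lattice-point count by 2, giving 14.
By Pick's theorem, the interior count of the dilated polygon is 1122 − 14/2 + 1 = 1116.

1116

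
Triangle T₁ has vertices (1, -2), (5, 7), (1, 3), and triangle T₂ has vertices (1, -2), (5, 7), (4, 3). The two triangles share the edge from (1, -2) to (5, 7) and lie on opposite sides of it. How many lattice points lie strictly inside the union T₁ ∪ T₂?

9

The union is the simple quadrilateral with vertices (1, -2), (1, 3), (5, 7), (4, 3) in order.
The shoelace formula gives twice the area as |(1·3 − 1·(-2)) + (1·7 − 5·3) + (5·3 − 4·7) + (4·(-2) − 1·3)| = 27, so the area is 13.5.
The number of boundary lattice points is Σ gcd(|Δx|,|Δy|) = gcd(0,5) + gcd(4,4) + gcd(1,4) + gcd(3,5) = 5+4+1+1 = 11.
By Pick's theorem I = A − B/2 + 1 = 13.5 − 11/2 + 1 = 9.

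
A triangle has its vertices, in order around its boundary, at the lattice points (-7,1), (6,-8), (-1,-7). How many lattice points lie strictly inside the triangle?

24

By the shoelace formula, twice the signed area is |((-7)·(-8) − 6·1) + (6·(-7) − (-1)·(-8)) + ((-1)·1 − (-7)·(-7))| = 50, so the area is 25.
Along each edge there are gcd(|Δx|,|Δy|)+1 lattice points, so counting each shared vertex once the boundary has gcd(13,9) + gcd(7,1) + gcd(6,8) = 1+1+2 = 4.
By Pick's theorem A = I + B/2 − 1, so I = 25 − 4/2 + 1 = 24.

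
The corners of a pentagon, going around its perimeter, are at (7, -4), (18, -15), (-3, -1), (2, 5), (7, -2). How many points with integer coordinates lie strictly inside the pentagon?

71

Using the shoelace formula, 2A = |(7·(-15) − 18·(-4)) + (18·(-1) − (-3)·(-15)) + ((-3)·5 − 2·(-1)) + (2·(-2) − 7·5) + (7·(-4) − 7·(-2))| = 162, so the area is 81.
The number of boundary lattice points is Σ gcd(|Δx|,|Δy|) = gcd(11,11) + gcd(21,14) + gcd(5,6) + gcd(5,7) + gcd(0,2) = 11+7+1+1+2 = 22.
Pick's theorem gives I = A − B/2 + 1 = 81 − 22/2 + 1 = 71.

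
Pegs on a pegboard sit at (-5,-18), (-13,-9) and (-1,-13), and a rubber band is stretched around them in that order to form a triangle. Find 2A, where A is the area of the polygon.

76

Using the shoelace formula, 2A = |[(-5)·(-9) − (-13)·(-18)] + [(-13)·(-13) − (-1)·(-9)] + [(-1)·(-18) − (-5)·(-13)]| = 76, so the area is 38.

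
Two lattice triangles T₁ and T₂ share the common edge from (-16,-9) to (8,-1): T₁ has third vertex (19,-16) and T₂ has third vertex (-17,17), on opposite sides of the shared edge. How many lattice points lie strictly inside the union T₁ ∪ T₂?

536

The union is the simple quadrilateral with vertices (-16,-9), (19,-16), (8,-1), (-17,17) in order.
Using the shoelace formula, 2A = |[(-16)·(-16) − 19·(-9)] + [19·(-1) − 8·(-16)] + [8·17 − (-17)·(-1)] + [(-17)·(-9) − (-16)·17]| = 1080, so the area is 540.
Along each edge there are gcd(|Δx|,|Δy|)+1 lattice points, so counting each shared vertex once the boundary has gcd(35,7) + gcd(11,15) + gcd(25,18) + gcd(1,26) = 7+1+1+1 = 10.
By Pick's theorem I = A − B/2 + 1 = 540 − 10/2 + 1 = 536.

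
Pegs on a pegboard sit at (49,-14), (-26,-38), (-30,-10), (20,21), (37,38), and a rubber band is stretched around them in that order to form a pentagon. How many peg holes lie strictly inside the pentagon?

By the shoelace formula, twice the signed area is |(49·(-38) − (-26)·(-14)) + ((-26)·(-10) − (-30)·(-38)) + ((-30)·21 − 20·(-10)) + (20·38 − 37·21) + (37·(-14) − 49·38)| = 5933, so the area is 2966.5.
Along each edge there are gcd(|Δx|,|Δy|)+1 lattice points, so counting each shared vertex once the boundary has gcd(75,24) + gcd(4,28) + gcd(50,31) + gcd(17,17) + gcd(12,52) = 3+4+1+17+4 = 29.
Pick's theorem gives I = A − B/2 + 1 = 2966.5 − 29/2 + 1 = 2953.

2953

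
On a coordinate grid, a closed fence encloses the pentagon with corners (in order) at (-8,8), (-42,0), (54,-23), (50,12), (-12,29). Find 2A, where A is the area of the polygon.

The shoelace formula gives twice the area as |((-8)·0 − (-42)·8) + ((-42)·(-23) − 54·0) + (54·12 − 50·(-23)) + (50·29 − (-12)·12) + ((-12)·8 − (-8)·29)| = 4830, so the area is 2415.

4830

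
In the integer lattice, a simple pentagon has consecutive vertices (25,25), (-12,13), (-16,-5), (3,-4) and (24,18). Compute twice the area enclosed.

The shoelace formula gives twice the area as |(25·13 − (-12)·25) + ((-12)·(-5) − (-16)·13) + ((-16)·(-4) − 3·(-5)) + (3·18 − 24·(-4)) + (24·25 − 25·18)| = 1272, so the area is 636.

1272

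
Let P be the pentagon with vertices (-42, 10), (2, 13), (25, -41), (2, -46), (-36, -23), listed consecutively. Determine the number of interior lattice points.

The shoelace formula gives twice the area as |((-42)·13 − 2·10) + (2·(-41) − 25·13) + (25·(-46) − 2·(-41)) + (2·(-23) − (-36)·(-46)) + ((-36)·10 − (-42)·(-23))| = 5069, so the area is 5069/2.
Along each edge there are gcd(|Δx|,|Δy|)+1 lattice points, so counting each shared vertex once the boundary has gcd(44,3) + gcd(23,54) + gcd(23,5) + gcd(38,23) + gcd(6,33) = 1+1+1+1+3 = 7.
By Pick's theorem A = I + B/2 − 1, so I = 5069/2 − 7/2 + 1 = 2532.

2532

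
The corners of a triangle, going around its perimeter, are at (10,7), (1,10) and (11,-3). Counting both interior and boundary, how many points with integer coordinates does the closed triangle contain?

By the shoelace formula, twice the signed area is |[10·10 − 1·7] + [1·(-3) − 11·10] + [11·7 − 10·(-3)]| = 87, so the area is 43.5.
The number of boundary lattice points is Σ gcd(|Δx|,|Δy|) = gcd(9,3) + gcd(10,13) + gcd(1,10) = 3+1+1 = 5.
Pick's theorem gives I = A − B/2 + 1 = 43.5 − 5/2 + 1 = 42, so the closed region contains I + B = 42 + 5 = 47 lattice points.

47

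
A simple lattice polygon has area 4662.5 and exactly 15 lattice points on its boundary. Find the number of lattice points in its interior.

4656

From Pick's theorem, I = A − B/2 + 1 = 4662.5 − 15/2 + 1 = 4656.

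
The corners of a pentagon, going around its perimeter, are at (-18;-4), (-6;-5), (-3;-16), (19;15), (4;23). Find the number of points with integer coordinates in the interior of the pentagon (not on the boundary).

The shoelace formula gives twice the area as |[(-18)·(-5) − (-6)·(-4)] + [(-6)·(-16) − (-3)·(-5)] + [(-3)·15 − 19·(-16)] + [19·23 − 4·15] + [4·(-4) − (-18)·23]| = 1181, so the area is 590.5.
Summing gcd(|Δx|,|Δy|) over the edges gives the boundary count: gcd(12,1) + gcd(3,11) + gcd(22,31) + gcd(15,8) + gcd(22,27) = 1+1+1+1+1 = 5.
By Pick's theorem A = I + B/2 − 1, so I = 590.5 − 5/2 + 1 = 589.

589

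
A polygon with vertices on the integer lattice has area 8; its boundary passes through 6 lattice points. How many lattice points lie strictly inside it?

6

From Pick's theorem, I = A − B/2 + 1 = 8 − 6/2 + 1 = 6.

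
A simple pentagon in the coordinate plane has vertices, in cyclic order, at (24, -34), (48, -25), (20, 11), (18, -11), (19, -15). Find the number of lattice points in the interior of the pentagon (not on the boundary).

Using the shoelace formula, 2A = |[24·(-25) − 48·(-34)] + [48·11 − 20·(-25)] + [20·(-11) − 18·11] + [18·(-15) − 19·(-11)] + [19·(-34) − 24·(-15)]| = 1295, so the area is 647.5.
Summing gcd(|Δx|,|Δy|) over the edges gives the boundary count: gcd(24,9) + gcd(28,36) + gcd(2,22) + gcd(1,4) + gcd(5,19) = 3+4+2+1+1 = 11.
Pick's theorem gives I = A − B/2 + 1 = 647.5 − 11/2 + 1 = 643.

643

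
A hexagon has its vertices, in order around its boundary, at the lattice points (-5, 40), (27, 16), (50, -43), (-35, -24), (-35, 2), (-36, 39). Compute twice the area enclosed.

9274

By the shoelace formula, twice the signed area is |[(-5)·16 − 27·40] + [27·(-43) − 50·16] + [50·(-24) − (-35)·(-43)] + [(-35)·2 − (-35)·(-24)] + [(-35)·39 − (-36)·2] + [(-36)·40 − (-5)·39]| = 9274, so the area is 4637.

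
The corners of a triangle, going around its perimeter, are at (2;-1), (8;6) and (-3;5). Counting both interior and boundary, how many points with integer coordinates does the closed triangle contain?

By the shoelace formula, twice the signed area is |[2·6 − 8·(-1)] + [8·5 − (-3)·6] + [(-3)·(-1) − 2·5]| = 71, so the area is 35.5.
Along each edge there are gcd(|Δx|,|Δy|)+1 lattice points, so counting each shared vertex once the boundary has gcd(6,7) + gcd(11,1) + gcd(5,6) = 1+1+1 = 3.
Pick's theorem gives I = A − B/2 + 1 = 35.5 − 3/2 + 1 = 35, so the closed region contains I + B = 35 + 3 = 38 lattice points.

38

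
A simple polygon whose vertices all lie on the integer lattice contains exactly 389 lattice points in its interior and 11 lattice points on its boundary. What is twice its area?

By Pick's theorem, A = I + B/2 − 1 = 389 + 11/2 − 1 = 787/2.
Hence 2A = 787.

787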